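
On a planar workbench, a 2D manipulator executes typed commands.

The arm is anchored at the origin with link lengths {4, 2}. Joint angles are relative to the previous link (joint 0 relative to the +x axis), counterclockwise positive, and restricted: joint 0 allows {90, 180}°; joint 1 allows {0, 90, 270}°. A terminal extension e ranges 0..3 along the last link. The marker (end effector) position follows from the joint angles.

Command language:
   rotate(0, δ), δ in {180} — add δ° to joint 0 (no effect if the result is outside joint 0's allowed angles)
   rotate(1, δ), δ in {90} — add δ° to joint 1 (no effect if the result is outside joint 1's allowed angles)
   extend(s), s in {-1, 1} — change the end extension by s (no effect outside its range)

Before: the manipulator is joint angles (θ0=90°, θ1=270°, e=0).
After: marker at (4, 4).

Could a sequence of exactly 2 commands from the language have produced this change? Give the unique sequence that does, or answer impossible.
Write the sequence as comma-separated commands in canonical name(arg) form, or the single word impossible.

extend(1), extend(1)

start: joint angles (θ0=90°, θ1=270°, e=0)
1. extend(1) → joint angles (θ0=90°, θ1=270°, e=1)
2. extend(1) → joint angles (θ0=90°, θ1=270°, e=2)
all 16 alternatives checked — unique.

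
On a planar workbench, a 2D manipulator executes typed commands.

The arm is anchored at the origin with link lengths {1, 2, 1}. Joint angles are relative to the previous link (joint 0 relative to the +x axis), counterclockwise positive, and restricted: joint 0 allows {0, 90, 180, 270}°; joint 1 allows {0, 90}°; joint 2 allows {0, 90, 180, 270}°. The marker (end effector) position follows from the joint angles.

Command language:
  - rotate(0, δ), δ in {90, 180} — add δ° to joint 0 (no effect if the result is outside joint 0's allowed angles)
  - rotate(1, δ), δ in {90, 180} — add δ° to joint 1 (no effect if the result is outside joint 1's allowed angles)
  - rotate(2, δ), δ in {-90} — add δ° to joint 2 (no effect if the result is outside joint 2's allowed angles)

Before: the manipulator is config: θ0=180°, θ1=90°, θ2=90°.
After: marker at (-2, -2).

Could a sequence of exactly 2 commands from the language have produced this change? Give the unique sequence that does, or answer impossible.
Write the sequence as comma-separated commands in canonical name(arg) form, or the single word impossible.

from: config: θ0=180°, θ1=90°, θ2=90°
[1] after rotate(2, -90): config: θ0=180°, θ1=90°, θ2=0°
[2] after rotate(2, -90): config: θ0=180°, θ1=90°, θ2=270°
all 25 alternatives checked — unique.

rotate(2, -90), rotate(2, -90)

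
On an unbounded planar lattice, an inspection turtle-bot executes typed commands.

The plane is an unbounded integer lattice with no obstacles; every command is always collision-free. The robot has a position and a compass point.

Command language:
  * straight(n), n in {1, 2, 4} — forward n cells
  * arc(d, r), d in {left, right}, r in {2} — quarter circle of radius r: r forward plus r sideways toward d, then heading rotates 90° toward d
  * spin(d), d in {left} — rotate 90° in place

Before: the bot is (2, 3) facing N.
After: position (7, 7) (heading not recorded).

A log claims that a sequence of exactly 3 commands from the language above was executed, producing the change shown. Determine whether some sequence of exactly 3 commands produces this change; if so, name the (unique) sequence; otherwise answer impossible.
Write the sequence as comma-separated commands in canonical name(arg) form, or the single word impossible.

arc(right, 2), straight(1), arc(left, 2)

key: order matters: swapping arc(right, 2) and arc(left, 2) lands elsewhere
begin: (2, 3) facing N
1. arc(right, 2) → (4, 5) facing E
2. straight(1) → (5, 5) facing E
3. arc(left, 2) → (7, 7) facing N
uniquely the one of 216 3-step routes that fits.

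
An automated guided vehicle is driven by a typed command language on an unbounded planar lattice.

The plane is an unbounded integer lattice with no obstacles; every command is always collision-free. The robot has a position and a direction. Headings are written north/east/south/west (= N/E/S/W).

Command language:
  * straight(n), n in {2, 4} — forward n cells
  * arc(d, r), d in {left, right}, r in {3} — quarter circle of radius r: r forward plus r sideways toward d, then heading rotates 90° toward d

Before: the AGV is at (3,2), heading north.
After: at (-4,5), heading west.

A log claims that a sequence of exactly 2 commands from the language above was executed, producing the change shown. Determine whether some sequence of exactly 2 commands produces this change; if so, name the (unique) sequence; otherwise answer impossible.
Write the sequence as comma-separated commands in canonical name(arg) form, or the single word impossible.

key: cell and facing (now W) both changed — the 2 commands mix motion and turning
t0: at (3,2), heading north
t=1 arc(left, 3) ⇒ at (0,5), heading west
t=2 straight(4) ⇒ at (-4,5), heading west
no rival 2-sequence matches.

arc(left, 3), straight(4)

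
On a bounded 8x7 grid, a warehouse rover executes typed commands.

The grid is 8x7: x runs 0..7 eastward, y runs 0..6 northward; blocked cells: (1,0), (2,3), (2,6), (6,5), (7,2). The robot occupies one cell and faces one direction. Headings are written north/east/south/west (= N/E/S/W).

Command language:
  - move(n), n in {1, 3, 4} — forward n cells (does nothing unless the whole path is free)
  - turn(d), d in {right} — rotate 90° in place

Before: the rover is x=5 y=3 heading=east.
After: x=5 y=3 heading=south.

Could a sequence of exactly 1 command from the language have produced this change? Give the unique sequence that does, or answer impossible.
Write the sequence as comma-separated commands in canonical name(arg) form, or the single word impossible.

turn(right)

key: parked at (5,3) the whole time — nothing moves the robot
t0: x=5 y=3 heading=east
[1] after turn(right): x=5 y=3 heading=south
no rival 1-sequence matches.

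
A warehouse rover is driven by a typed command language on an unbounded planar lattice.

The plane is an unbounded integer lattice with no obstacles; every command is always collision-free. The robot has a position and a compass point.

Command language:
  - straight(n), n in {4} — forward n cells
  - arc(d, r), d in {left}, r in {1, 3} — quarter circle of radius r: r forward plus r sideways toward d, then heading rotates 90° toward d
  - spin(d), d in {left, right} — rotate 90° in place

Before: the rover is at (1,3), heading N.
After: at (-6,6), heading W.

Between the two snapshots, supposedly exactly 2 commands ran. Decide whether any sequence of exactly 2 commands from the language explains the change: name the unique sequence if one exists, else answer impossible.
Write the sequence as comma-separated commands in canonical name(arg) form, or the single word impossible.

arc(left, 3), straight(4)

key: running straight(4) before arc(left, 3) would end elsewhere — order is forced
initial: at (1,3), heading N
t=1 arc(left, 3) ⇒ at (-2,6), heading W
t=2 straight(4) ⇒ at (-6,6), heading W
all 25 alternatives checked — unique.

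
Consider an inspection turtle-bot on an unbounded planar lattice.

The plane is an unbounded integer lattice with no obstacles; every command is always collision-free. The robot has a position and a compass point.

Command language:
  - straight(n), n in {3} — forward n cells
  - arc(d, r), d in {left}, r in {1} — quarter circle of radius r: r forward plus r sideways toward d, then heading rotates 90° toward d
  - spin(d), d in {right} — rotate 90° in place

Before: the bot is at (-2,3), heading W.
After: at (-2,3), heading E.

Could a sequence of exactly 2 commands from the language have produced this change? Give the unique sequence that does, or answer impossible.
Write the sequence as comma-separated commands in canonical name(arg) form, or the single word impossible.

key: parked at (-2,3) the whole time — nothing moves the robot
initial: at (-2,3), heading W
[1] after spin(right): at (-2,3), heading N
[2] after spin(right): at (-2,3), heading E
no rival 2-sequence matches.

spin(right), spin(right)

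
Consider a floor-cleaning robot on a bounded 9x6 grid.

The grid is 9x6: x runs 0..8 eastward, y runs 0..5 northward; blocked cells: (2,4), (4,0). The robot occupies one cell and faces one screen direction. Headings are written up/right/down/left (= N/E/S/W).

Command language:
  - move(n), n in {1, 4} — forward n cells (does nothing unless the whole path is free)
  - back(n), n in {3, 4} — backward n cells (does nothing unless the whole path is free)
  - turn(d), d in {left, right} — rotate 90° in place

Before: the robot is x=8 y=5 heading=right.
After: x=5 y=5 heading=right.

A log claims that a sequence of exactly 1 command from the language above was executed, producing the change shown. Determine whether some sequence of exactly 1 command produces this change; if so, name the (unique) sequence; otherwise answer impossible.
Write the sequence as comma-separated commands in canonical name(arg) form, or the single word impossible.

key: still facing E — the one step turns nothing
t0: x=8 y=5 heading=right
[1] after back(3): x=5 y=5 heading=right
no rival 1-sequence matches.

back(3)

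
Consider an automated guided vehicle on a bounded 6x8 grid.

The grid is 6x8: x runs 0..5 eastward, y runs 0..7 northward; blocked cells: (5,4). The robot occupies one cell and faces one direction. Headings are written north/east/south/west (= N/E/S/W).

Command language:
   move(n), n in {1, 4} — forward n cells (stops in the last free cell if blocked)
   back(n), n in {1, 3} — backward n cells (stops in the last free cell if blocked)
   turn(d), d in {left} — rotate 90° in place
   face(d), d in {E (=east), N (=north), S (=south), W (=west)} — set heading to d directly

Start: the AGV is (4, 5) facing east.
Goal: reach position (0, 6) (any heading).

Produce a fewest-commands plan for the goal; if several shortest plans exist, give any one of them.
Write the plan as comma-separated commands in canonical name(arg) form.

face(N), move(1), turn(left), move(4)

begin: (4, 5) facing east
[1] after face(N): (4, 5) facing north
[2] after move(1): (4, 6) facing north
[3] after turn(left): (4, 6) facing west
[4] after move(4): (0, 6) facing west
shorter routes all fall short; 4 is best.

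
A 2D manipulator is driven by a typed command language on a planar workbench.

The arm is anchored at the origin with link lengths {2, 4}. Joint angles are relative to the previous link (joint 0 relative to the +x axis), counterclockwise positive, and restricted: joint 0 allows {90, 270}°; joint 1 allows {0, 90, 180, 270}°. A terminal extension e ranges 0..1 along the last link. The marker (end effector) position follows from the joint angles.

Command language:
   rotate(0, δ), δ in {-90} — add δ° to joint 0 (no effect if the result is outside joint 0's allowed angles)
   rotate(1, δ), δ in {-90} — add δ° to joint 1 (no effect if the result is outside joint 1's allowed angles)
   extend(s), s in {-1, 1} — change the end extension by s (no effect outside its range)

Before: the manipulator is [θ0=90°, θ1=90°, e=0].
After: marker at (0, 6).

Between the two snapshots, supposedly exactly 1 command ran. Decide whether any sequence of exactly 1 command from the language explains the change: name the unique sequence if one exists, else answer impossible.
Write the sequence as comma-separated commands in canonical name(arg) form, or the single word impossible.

t0: [θ0=90°, θ1=90°, e=0]
1. rotate(1, -90) → [θ0=90°, θ1=0°, e=0]
no other 1-command option fits: unique.

rotate(1, -90)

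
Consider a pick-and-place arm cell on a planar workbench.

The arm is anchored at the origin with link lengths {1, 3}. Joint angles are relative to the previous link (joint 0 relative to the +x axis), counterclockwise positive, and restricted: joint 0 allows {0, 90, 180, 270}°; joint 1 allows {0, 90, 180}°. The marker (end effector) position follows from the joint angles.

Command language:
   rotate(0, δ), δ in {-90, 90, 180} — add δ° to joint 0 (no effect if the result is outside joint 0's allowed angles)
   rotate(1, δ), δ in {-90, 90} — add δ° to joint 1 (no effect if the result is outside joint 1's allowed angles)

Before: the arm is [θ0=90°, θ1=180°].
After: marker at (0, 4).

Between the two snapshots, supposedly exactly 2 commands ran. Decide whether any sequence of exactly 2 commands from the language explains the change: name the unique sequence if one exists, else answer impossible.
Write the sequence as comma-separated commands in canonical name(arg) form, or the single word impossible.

from: [θ0=90°, θ1=180°]
t=1 rotate(1, -90) ⇒ [θ0=90°, θ1=90°]
t=2 rotate(1, -90) ⇒ [θ0=90°, θ1=0°]
no rival 2-sequence matches.

rotate(1, -90), rotate(1, -90)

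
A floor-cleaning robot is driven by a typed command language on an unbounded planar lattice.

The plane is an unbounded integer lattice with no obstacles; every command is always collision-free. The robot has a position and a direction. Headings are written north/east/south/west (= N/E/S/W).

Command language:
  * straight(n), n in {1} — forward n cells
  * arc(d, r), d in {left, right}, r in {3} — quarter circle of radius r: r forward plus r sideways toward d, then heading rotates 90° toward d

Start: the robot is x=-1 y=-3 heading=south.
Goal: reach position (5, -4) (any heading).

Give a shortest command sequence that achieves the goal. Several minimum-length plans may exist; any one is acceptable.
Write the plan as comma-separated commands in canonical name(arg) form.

from: x=-1 y=-3 heading=south
step 1 (straight(1)): x=-1 y=-4 heading=south
step 2 (arc(left, 3)): x=2 y=-7 heading=east
step 3 (arc(left, 3)): x=5 y=-4 heading=north
minimal: 3 command(s), checked below 3.

straight(1), arc(left, 3), arc(left, 3)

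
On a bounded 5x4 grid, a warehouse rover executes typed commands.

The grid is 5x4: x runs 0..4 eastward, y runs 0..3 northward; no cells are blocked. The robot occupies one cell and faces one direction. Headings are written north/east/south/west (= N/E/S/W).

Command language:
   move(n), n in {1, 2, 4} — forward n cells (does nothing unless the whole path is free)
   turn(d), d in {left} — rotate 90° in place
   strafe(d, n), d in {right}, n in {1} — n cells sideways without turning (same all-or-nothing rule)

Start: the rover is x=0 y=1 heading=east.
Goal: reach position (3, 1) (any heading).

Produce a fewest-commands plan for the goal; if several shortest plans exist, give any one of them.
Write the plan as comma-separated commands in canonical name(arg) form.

move(2), move(1)

start: x=0 y=1 heading=east
step 1 (move(2)): x=2 y=1 heading=east
step 2 (move(1)): x=3 y=1 heading=east
shorter routes all fall short; 2 is best.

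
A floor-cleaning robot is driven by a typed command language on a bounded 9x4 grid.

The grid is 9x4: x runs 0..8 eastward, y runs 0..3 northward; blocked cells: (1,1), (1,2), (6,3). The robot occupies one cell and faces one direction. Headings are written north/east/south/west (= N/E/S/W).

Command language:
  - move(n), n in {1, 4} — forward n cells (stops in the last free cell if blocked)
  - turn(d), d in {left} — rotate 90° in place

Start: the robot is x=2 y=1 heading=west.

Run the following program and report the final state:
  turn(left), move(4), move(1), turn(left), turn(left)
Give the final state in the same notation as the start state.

x=2 y=0 heading=north

t0: x=2 y=1 heading=west
step 1 (turn(left)): x=2 y=1 heading=south
step 2 (move(4)): x=2 y=0 heading=south
step 3 (move(1)): x=2 y=0 heading=south
step 4 (turn(left)): x=2 y=0 heading=east
step 5 (turn(left)): x=2 y=0 heading=north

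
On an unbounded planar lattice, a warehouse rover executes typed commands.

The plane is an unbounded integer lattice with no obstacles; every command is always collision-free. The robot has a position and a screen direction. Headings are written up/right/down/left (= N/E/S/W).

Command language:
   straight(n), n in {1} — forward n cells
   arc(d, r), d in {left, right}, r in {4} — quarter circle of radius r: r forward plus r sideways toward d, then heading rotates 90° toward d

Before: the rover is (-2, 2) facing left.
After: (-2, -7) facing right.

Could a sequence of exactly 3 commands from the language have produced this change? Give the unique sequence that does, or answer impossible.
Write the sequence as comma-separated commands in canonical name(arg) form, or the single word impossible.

key: cell and facing (now E) both changed — the 3 commands mix motion and turning
from: (-2, 2) facing left
step 1 (arc(left, 4)): (-6, -2) facing down
step 2 (straight(1)): (-6, -3) facing down
step 3 (arc(left, 4)): (-2, -7) facing right
no other 3-command option fits: unique.

arc(left, 4), straight(1), arc(left, 4)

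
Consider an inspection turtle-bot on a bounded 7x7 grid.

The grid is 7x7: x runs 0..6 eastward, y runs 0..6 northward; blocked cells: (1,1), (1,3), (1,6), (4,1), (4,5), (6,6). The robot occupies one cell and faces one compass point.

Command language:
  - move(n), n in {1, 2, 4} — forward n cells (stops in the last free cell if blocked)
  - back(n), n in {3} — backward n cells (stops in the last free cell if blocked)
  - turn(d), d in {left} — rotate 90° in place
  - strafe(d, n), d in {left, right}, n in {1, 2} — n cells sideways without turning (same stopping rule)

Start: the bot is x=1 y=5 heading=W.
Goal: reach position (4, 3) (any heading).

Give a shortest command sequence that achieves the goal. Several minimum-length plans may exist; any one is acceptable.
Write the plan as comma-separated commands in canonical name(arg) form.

from: x=1 y=5 heading=W
step 1 (strafe(left, 2)): x=1 y=4 heading=W
step 2 (back(3)): x=4 y=4 heading=W
step 3 (strafe(left, 1)): x=4 y=3 heading=W
minimal: 3 command(s), checked below 3.

strafe(left, 2), back(3), strafe(left, 1)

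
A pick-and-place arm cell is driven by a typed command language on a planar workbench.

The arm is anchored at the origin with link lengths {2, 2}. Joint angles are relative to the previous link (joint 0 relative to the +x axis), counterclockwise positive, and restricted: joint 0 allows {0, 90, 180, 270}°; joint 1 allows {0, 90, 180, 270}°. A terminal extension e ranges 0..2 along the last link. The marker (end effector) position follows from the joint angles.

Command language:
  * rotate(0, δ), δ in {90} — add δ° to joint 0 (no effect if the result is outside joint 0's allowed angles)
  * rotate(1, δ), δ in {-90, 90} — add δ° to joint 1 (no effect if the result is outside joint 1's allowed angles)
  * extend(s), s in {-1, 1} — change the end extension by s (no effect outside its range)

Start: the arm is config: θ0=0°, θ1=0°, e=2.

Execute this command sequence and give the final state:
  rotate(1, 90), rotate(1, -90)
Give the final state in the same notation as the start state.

from: config: θ0=0°, θ1=0°, e=2
t=1 rotate(1, 90) ⇒ config: θ0=0°, θ1=90°, e=2
t=2 rotate(1, -90) ⇒ config: θ0=0°, θ1=0°, e=2

config: θ0=0°, θ1=0°, e=2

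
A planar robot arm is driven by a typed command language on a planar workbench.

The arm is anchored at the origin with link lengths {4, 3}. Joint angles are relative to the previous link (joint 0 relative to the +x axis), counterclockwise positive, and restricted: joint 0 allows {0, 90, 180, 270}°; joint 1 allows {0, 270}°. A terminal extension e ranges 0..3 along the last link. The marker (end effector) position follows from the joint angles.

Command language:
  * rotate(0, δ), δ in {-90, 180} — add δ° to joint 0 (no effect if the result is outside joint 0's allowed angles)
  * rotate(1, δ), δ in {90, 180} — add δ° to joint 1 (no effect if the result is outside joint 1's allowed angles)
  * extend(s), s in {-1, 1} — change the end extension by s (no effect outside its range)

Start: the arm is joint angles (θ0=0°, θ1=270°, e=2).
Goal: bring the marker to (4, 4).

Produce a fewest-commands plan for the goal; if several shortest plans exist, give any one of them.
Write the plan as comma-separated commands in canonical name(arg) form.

initial: joint angles (θ0=0°, θ1=270°, e=2)
1. rotate(0, -90) → joint angles (θ0=270°, θ1=270°, e=2)
2. extend(-1) → joint angles (θ0=270°, θ1=270°, e=1)
3. rotate(0, 180) → joint angles (θ0=90°, θ1=270°, e=1)
nothing shorter than 3 reaches the goal.

rotate(0, -90), extend(-1), rotate(0, 180)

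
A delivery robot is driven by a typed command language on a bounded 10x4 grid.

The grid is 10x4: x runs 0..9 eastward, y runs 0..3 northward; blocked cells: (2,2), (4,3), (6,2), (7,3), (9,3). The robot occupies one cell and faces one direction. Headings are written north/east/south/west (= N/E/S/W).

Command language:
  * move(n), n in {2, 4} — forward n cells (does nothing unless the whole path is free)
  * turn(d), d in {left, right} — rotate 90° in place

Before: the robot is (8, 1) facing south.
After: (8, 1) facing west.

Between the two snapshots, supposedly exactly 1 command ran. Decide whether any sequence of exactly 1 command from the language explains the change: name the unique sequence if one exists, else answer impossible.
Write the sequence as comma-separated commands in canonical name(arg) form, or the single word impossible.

turn(right)

key: (8,1) unchanged — the single command moves nothing
from: (8, 1) facing south
step 1 (turn(right)): (8, 1) facing west
no other 1-command option fits: unique.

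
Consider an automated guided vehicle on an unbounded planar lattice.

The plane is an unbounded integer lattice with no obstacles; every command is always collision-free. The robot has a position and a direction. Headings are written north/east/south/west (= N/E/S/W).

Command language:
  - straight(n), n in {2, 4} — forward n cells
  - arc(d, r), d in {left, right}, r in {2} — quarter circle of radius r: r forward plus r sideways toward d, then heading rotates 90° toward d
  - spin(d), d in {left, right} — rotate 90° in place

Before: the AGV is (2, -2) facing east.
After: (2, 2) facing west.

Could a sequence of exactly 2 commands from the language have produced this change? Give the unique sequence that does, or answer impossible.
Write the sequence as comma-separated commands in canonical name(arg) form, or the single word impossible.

key: cell and facing (now W) both changed — the 2 commands mix motion and turning
initial: (2, -2) facing east
t=1 arc(left, 2) ⇒ (4, 0) facing north
t=2 arc(left, 2) ⇒ (2, 2) facing west
no rival 2-sequence matches.

arc(left, 2), arc(left, 2)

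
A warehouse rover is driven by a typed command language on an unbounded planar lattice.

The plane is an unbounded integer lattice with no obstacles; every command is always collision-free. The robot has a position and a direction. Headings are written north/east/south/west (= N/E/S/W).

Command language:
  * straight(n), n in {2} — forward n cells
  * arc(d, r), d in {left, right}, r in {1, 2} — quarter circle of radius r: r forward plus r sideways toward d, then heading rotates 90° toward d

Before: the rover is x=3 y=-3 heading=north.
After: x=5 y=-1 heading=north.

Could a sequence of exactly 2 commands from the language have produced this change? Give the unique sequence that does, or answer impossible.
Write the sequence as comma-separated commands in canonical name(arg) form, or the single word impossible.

arc(right, 1), arc(left, 1)

key: heading stays N — rotations cancel among the 2 commands
t0: x=3 y=-3 heading=north
[1] after arc(right, 1): x=4 y=-2 heading=east
[2] after arc(left, 1): x=5 y=-1 heading=north
uniquely the one of 25 2-step routes that fits.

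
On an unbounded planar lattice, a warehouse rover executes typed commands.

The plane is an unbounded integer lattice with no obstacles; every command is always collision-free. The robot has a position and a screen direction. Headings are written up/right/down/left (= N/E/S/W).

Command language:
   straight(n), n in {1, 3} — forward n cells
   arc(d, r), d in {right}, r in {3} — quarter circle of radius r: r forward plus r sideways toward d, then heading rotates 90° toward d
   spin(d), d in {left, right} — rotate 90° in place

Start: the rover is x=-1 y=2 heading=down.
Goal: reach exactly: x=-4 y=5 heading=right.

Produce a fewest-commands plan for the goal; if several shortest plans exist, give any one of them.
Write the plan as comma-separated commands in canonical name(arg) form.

begin: x=-1 y=2 heading=down
[1] after arc(right, 3): x=-4 y=-1 heading=left
[2] after arc(right, 3): x=-7 y=2 heading=up
[3] after arc(right, 3): x=-4 y=5 heading=right
nothing shorter than 3 reaches the goal.

arc(right, 3), arc(right, 3), arc(right, 3)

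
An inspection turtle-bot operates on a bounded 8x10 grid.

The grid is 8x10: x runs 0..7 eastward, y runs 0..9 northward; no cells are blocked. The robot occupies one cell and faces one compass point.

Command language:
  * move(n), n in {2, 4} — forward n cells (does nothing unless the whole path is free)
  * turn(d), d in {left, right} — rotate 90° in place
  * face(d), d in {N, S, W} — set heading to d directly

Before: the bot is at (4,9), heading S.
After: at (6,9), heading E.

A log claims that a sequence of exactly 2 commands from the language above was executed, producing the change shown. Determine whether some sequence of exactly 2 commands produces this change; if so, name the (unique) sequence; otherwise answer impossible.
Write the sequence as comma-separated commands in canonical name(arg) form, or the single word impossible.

turn(left), move(2)

key: order matters: swapping turn(left) and move(2) lands elsewhere
begin: at (4,9), heading S
t=1 turn(left) ⇒ at (4,9), heading E
t=2 move(2) ⇒ at (6,9), heading E
all 49 alternatives checked — unique.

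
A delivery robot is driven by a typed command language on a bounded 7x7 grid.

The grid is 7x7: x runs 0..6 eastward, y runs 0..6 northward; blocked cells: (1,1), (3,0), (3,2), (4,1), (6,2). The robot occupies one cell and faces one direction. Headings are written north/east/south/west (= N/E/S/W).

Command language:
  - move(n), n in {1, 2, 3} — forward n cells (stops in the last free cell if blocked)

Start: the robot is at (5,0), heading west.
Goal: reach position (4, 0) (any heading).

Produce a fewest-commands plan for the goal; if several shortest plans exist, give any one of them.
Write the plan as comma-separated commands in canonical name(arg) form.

move(2)

t0: at (5,0), heading west
[1] after move(2): at (4,0), heading west
nothing shorter than 1 reaches the goal.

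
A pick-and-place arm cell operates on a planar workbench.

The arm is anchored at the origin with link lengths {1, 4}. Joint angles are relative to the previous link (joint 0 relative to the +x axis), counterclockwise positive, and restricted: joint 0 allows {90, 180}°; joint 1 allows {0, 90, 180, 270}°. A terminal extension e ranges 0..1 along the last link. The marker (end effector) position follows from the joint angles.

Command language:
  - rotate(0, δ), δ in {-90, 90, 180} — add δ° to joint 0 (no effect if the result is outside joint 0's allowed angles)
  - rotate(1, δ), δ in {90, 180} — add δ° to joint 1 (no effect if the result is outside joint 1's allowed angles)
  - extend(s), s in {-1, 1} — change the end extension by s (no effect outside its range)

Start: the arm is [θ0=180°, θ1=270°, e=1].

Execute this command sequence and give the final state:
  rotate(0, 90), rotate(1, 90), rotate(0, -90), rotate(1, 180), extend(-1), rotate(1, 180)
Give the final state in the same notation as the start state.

[θ0=90°, θ1=0°, e=0]

begin: [θ0=180°, θ1=270°, e=1]
[1] after rotate(0, 90): [θ0=180°, θ1=270°, e=1]
[2] after rotate(1, 90): [θ0=180°, θ1=0°, e=1]
[3] after rotate(0, -90): [θ0=90°, θ1=0°, e=1]
[4] after rotate(1, 180): [θ0=90°, θ1=180°, e=1]
[5] after extend(-1): [θ0=90°, θ1=180°, e=0]
[6] after rotate(1, 180): [θ0=90°, θ1=0°, e=0]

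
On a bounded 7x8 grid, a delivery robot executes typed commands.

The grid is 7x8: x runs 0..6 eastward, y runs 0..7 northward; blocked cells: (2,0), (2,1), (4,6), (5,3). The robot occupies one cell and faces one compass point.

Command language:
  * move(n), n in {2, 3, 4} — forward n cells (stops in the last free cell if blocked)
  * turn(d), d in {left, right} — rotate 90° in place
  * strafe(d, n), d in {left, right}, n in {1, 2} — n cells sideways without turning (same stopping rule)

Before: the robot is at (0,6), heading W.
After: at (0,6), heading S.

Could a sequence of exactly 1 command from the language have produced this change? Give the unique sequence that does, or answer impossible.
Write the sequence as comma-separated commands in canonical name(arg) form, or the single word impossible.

turn(left)

key: parked at (0,6) the whole time — nothing moves the robot
initial: at (0,6), heading W
1. turn(left) → at (0,6), heading S
no rival 1-sequence matches.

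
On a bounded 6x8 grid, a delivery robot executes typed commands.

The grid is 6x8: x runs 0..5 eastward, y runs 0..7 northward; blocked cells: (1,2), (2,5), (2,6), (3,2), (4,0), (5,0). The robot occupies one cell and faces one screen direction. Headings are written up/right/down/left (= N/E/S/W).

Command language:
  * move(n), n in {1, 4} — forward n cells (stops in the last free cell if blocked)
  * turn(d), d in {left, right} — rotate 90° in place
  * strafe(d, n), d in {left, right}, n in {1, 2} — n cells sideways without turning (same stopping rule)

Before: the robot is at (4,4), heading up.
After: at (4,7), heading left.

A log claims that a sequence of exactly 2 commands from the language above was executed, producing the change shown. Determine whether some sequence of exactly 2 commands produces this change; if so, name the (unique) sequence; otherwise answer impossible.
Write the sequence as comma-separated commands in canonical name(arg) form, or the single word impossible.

key: move(4) runs into the grid edge before its full distance
t0: at (4,4), heading up
t=1 move(4) ⇒ at (4,7), heading up
t=2 turn(left) ⇒ at (4,7), heading left
all 64 alternatives checked — unique.

move(4), turn(left)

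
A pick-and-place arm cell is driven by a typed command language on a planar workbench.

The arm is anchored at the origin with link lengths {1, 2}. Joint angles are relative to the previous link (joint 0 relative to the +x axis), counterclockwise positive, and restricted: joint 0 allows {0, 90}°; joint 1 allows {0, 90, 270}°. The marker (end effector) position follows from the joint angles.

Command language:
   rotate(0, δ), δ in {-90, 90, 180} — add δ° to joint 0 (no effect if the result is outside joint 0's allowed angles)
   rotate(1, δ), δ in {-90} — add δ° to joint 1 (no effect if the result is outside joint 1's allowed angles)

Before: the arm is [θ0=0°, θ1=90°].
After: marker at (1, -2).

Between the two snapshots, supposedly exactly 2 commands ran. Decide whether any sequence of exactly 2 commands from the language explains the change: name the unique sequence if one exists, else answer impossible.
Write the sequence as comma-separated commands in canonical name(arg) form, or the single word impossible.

rotate(1, -90), rotate(1, -90)

initial: [θ0=0°, θ1=90°]
step 1 (rotate(1, -90)): [θ0=0°, θ1=0°]
step 2 (rotate(1, -90)): [θ0=0°, θ1=270°]
all 16 alternatives checked — unique.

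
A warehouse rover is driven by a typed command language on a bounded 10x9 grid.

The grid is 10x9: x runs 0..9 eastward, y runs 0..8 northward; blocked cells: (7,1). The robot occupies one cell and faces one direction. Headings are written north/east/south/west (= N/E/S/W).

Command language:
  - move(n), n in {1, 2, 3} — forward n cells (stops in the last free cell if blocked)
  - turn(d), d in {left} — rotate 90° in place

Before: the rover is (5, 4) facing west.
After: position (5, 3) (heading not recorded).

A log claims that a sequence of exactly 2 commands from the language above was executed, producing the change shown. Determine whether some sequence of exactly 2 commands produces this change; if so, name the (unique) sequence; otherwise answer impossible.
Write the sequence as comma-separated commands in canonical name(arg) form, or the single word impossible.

key: order matters: swapping turn(left) and move(1) lands elsewhere
initial: (5, 4) facing west
[1] after turn(left): (5, 4) facing south
[2] after move(1): (5, 3) facing south
uniquely the one of 16 2-step routes that fits.

turn(left), move(1)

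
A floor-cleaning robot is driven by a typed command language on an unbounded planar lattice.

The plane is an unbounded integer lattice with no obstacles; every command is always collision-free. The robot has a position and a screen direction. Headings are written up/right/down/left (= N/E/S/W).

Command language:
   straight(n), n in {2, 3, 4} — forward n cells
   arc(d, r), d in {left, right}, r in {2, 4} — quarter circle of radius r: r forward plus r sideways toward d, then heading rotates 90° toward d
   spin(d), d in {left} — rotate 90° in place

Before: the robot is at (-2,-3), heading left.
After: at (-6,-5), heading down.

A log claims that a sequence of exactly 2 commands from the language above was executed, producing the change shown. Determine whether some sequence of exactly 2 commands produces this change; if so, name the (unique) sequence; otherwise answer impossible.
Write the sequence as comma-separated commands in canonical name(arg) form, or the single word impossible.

key: order matters: swapping straight(2) and arc(left, 2) lands elsewhere
t0: at (-2,-3), heading left
1. straight(2) → at (-4,-3), heading left
2. arc(left, 2) → at (-6,-5), heading down
no other 2-command option fits: unique.

straight(2), arc(left, 2)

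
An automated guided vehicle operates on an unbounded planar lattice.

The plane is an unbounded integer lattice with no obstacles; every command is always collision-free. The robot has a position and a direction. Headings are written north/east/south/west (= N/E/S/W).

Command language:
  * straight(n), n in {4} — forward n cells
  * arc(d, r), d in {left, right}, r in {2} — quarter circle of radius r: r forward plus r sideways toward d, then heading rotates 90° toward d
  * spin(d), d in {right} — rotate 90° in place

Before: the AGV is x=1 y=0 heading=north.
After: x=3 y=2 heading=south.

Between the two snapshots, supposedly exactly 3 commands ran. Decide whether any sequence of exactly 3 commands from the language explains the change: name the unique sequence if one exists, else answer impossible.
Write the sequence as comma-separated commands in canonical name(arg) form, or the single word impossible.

straight(4), spin(right), arc(right, 2)

key: cell and facing (now S) both changed — the 3 commands mix motion and turning
initial: x=1 y=0 heading=north
[1] after straight(4): x=1 y=4 heading=north
[2] after spin(right): x=1 y=4 heading=east
[3] after arc(right, 2): x=3 y=2 heading=south
all 64 alternatives checked — unique.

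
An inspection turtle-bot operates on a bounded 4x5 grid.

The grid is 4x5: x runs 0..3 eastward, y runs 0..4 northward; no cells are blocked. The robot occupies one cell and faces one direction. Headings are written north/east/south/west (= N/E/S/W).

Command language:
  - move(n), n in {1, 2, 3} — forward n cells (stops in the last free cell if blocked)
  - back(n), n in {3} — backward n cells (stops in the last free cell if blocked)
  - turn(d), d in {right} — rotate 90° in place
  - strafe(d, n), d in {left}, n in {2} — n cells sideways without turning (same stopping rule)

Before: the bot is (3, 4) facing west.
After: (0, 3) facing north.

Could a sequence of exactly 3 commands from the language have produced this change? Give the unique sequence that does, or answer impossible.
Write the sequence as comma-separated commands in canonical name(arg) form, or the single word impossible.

impossible

all 216 sequences checked — none match.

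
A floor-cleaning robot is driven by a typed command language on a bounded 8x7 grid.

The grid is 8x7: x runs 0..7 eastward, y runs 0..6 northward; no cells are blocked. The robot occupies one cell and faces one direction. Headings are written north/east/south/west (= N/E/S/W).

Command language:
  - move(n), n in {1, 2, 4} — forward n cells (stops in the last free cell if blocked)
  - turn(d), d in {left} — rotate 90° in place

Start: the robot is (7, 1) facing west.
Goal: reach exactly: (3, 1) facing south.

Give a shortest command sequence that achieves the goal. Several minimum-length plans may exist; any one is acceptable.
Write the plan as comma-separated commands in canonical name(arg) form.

t0: (7, 1) facing west
t=1 move(4) ⇒ (3, 1) facing west
t=2 turn(left) ⇒ (3, 1) facing south
no 1-step plan works, so 2 is optimal.

move(4), turn(left)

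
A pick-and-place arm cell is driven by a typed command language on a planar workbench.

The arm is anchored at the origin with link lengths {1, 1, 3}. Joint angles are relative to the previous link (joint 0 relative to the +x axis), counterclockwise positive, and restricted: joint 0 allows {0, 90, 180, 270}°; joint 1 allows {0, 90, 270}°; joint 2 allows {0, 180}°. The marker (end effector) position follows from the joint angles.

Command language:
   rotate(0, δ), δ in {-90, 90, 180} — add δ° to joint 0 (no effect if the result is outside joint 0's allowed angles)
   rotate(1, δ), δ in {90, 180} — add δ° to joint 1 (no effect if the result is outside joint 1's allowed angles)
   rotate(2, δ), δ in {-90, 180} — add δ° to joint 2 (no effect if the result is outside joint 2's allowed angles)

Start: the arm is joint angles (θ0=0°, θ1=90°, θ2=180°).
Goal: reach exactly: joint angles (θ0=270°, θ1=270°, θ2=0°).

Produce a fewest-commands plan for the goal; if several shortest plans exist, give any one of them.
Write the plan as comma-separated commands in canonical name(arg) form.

from: joint angles (θ0=0°, θ1=90°, θ2=180°)
1. rotate(2, 180) → joint angles (θ0=0°, θ1=90°, θ2=0°)
2. rotate(0, -90) → joint angles (θ0=270°, θ1=90°, θ2=0°)
3. rotate(1, 180) → joint angles (θ0=270°, θ1=270°, θ2=0°)
nothing shorter than 3 reaches the goal.

rotate(2, 180), rotate(0, -90), rotate(1, 180)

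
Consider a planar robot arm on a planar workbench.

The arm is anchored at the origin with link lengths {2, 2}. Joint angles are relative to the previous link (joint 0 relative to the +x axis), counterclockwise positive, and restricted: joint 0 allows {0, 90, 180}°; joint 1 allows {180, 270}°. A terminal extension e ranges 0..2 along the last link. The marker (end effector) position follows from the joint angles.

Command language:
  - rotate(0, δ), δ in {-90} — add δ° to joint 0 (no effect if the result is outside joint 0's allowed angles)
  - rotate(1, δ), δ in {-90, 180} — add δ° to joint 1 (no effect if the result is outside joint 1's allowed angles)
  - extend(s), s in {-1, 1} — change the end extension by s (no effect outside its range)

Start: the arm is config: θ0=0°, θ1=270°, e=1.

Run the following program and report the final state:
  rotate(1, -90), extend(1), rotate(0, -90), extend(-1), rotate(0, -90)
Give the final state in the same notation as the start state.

config: θ0=0°, θ1=180°, e=1

t0: config: θ0=0°, θ1=270°, e=1
1. rotate(1, -90) → config: θ0=0°, θ1=180°, e=1
2. extend(1) → config: θ0=0°, θ1=180°, e=2
3. rotate(0, -90) → config: θ0=0°, θ1=180°, e=2
4. extend(-1) → config: θ0=0°, θ1=180°, e=1
5. rotate(0, -90) → config: θ0=0°, θ1=180°, e=1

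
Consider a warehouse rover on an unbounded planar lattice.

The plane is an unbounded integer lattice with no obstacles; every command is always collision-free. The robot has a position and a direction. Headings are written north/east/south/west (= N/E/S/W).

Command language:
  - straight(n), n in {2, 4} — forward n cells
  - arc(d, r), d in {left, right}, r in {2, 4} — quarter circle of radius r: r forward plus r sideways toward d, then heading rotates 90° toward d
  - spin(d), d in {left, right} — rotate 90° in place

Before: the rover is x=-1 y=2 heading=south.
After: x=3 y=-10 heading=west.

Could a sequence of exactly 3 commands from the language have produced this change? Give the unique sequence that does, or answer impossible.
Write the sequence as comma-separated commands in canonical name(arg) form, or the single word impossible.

arc(left, 4), arc(right, 4), arc(right, 4)

key: running arc(right, 4) before arc(left, 4) would end elsewhere — order is forced
from: x=-1 y=2 heading=south
t=1 arc(left, 4) ⇒ x=3 y=-2 heading=east
t=2 arc(right, 4) ⇒ x=7 y=-6 heading=south
t=3 arc(right, 4) ⇒ x=3 y=-10 heading=west
no other 3-command option fits: unique.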